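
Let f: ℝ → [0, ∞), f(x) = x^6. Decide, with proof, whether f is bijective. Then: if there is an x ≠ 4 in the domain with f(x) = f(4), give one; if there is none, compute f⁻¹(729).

-4

f(4) = 4096 = (−4)^6 = f(−4) (since 6 is even), with 4 ≠ −4. So f is not injective, hence not bijective.
For the follow-up, such an x exists: taking x = −4 ∈ ℝ gives f(−4) = 4096 = f(4) with −4 ≠ 4.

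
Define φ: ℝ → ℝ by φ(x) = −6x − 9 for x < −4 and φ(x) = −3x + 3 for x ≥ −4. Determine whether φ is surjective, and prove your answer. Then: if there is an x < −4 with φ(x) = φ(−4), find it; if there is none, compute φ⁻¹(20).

-29/6

Both pieces are strictly decreasing (slopes −6 and −3), so each is injective on its own interval.
The left piece maps (−∞, −4) onto (15, ∞); the right piece maps [−4, ∞) onto (−∞, 15].
These images together cover ℝ, so φ is surjective.
Because the two images are disjoint, no x < −4 has φ(x) = φ(−4), so we compute φ⁻¹(20): 20 lies in (15, ∞), so solve −6x − 9 = 20: x = (20 + 9)/(−6) = −29/6.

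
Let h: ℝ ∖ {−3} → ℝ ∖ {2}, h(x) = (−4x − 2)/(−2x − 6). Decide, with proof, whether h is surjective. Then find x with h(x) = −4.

For any y ≠ 2, solving y(−2x − 6) = −4x − 2 for x gives a well-defined x ≠ −3. So h is surjective.
Solving h(x) = −4: cross-multiplying gives −4x − 2 = −4(−2x − 6), which rearranges to −12x = 26, so x = −13/6.

-13/6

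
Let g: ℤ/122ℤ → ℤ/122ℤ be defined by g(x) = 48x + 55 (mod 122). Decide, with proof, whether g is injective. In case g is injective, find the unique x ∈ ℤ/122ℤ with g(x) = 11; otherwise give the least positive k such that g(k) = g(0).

61

We have gcd(48, 122) = 2 > 1. Taking s = 0 and t = 61: g(0) = 55 and g(61) = 48·61 + 55 = 2983 ≡ 55 (mod 122).
So g(0) = g(61) while 0 ≠ 61, so g is not injective.
Since g is not injective, we find the least positive k with g(k) = g(0): this means 48k ≡ 0 (mod 122), i.e. 122 ∣ 48k. Since gcd(48, 122) = 2, dividing through by 2 this holds exactly when 61 ∣ 24k, and as gcd(24, 61) = 1, exactly when 61 ∣ k.
The smallest positive such k is 61.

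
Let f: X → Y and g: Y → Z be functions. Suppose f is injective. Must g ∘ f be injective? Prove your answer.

No. Take X = Y = Z = {1, 2, 3}, f = identity (injective), and g(x) = 1 for every x.
Then (g ∘ f)(1) = 1 = (g ∘ f)(3) with 1 ≠ 3, so g ∘ f is not injective.

not injective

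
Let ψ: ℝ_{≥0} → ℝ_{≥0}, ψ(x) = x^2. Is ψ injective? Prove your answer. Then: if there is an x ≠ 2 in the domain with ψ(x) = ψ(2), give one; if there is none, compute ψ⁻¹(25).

5

On ℝ_{≥0}, x ↦ x^2 is strictly increasing, so ψ(s) = ψ(t) forces s = t. So ψ is injective.
Since x ↦ x^2 is strictly increasing on ℝ_{≥0}, it is injective there, so no x ≠ 2 in the domain has ψ(x) = ψ(2). We therefore compute ψ⁻¹(25) = 25^{1/2} = 5 (indeed 5^2 = 25).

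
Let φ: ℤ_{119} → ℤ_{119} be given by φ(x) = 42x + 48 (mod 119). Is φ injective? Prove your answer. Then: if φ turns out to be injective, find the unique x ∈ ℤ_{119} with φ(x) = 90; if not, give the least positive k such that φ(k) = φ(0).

We have gcd(42, 119) = 7 > 1. Taking a = 0 and b = 17: φ(0) = 48 and φ(17) = 42·17 + 48 = 762 ≡ 48 (mod 119).
So φ(0) = φ(17) while 0 ≠ 17, thus φ is not injective.
Since φ is not injective, we find the least positive k with φ(k) = φ(0): this means 42k ≡ 0 (mod 119), i.e. 119 ∣ 42k. Since gcd(42, 119) = 7, dividing through by 7 this holds exactly when 17 ∣ 6k, and as gcd(6, 17) = 1, exactly when 17 ∣ k.
The smallest positive such k is 17.

17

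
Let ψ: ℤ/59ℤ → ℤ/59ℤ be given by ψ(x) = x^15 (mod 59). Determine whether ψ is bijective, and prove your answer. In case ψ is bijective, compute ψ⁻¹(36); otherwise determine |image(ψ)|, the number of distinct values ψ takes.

57

Since 59 is prime, the nonzero elements of ℤ/59ℤ form a cyclic group of order 58.
As gcd(15, 58) = 1, raising to the 15th power is a bijection on this group: if a^15 ≡ b^15 then (ab^{−1})^15 = 1, and the only element of order dividing gcd(15, 58) = 1 is 1, so a = b.
With ψ(0) = 0 this makes ψ injective on all of ℤ/59ℤ, hence bijective (finite equal-size domain and codomain). In particular ψ is bijective.
Since ψ is bijective, we find the preimage of 36. The inverse of x ↦ x^15 on (ℤ/59ℤ)^× is x ↦ x^31, because 15·31 = 465 = 8·58 + 1 ≡ 1 (mod 58) and x^{58} = 1 for x ≠ 0 (Fermat). So ψ⁻¹(36) = 36^31 mod 59.
Repeated squaring mod 59: 36^1 ≡ 36, 36^2 ≡ 36² = 1296 ≡ 57, 36^4 ≡ 57² = 3249 ≡ 4, 36^8 ≡ 4² = 16, 36^16 ≡ 16² = 256 ≡ 20. Since 31 = 16 + 8 + 4 + 2 + 1, 36^31 ≡ 20·16·4·57·36: 20·16 = 320 ≡ 25, then 25·4 = 100 ≡ 41, then 41·57 = 2337 ≡ 36, then 36·36 = 1296 ≡ 57. So 36^31 ≡ 57 (mod 59).
Hence ψ⁻¹(36) = 57.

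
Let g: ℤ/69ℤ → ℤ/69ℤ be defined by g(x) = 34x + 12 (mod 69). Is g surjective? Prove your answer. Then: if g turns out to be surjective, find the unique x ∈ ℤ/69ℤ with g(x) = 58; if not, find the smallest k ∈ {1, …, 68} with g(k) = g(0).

46

Since gcd(34, 69) = 1, 34 is invertible modulo 69. Euclid's algorithm: 69 = 2·34 + 1; back-substituting gives 1 = 67·34 − 33·69, so 34⁻¹ ≡ 67 (mod 69).
Then y ↦ 67(y − 12) is a two-sided inverse to g, so every y ∈ ℤ/69ℤ has a preimage.
Therefore g is surjective.
Since g is surjective, we compute g⁻¹(58): solve 34x + 12 ≡ 58 (mod 69), i.e. 34x ≡ 46 (mod 69).
Multiplying by 34⁻¹ = 67 gives x ≡ 67·46 = 3082 = 44·69 + 46 ≡ 46 (mod 69).
Check: g(46) = 34·46 + 12 = 1576 = 22·69 + 58 ≡ 58 (mod 69).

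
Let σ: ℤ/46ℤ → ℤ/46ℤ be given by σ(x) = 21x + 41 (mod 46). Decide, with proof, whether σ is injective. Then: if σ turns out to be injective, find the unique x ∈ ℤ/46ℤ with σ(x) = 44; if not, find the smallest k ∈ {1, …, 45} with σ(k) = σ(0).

Suppose σ(a) = σ(b) in ℤ/46ℤ. Then 21a + 41 ≡ 21b + 41 (mod 46), thus 21(a − b) ≡ 0 (mod 46).
Since gcd(21, 46) = 1, 21 is invertible modulo 46, thus a − b ≡ 0 (mod 46), i.e. a = b.
Therefore σ is injective.
We now compute 21⁻¹ mod 46 explicitly. Euclid's algorithm: 46 = 2·21 + 4, 21 = 5·4 + 1; back-substituting gives 1 = 11·21 − 5·46, so 21⁻¹ ≡ 11 (mod 46).
Since σ is injective, we compute σ⁻¹(44): solve 21x + 41 ≡ 44 (mod 46), i.e. 21x ≡ 3 (mod 46).
Multiplying by 21⁻¹ = 11 gives x ≡ 11·3 = 33 ≡ 33 (mod 46).
Check: σ(33) = 21·33 + 41 = 734 = 15·46 + 44 ≡ 44 (mod 46).

33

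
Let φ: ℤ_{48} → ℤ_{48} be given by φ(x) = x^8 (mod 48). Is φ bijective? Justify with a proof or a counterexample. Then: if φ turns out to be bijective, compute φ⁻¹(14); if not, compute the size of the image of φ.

φ(2): Repeated squaring mod 48: 2^1 ≡ 2, 2^2 ≡ 2² = 4, 2^4 ≡ 4² = 16, 2^8 ≡ 16² = 256 ≡ 16. So 2^8 ≡ 16 (mod 48).
φ(4): Repeated squaring mod 48: 4^1 ≡ 4, 4^2 ≡ 4² = 16, 4^4 ≡ 16² = 256 ≡ 16, 4^8 ≡ 16² = 256 ≡ 16. So 4^8 ≡ 16 (mod 48).
So φ(2) = φ(4) = 16 while 2 ≠ 4, therefore φ is not injective, hence not bijective.
Since φ is not bijective, we determine |image(φ)|. Computing x^8 mod 48 for each x (by repeated squaring, reducing mod 48 at every step), the values φ(0), φ(1), …, φ(47) are: 0, 1, 16, 33, 16, 1, 0, 1, 16, 33, 16, 1, 0, 1, 16, 33, 16, 1, 0, 1, 16, 33, 16, 1, 0, 1, 16, 33, 16, 1, 0, 1, 16, 33, 16, 1, 0, 1, 16, 33, 16, 1, 0, 1, 16, 33, 16, 1.
The distinct values are {0, 1, 16, 33}; there are 4 of them.

4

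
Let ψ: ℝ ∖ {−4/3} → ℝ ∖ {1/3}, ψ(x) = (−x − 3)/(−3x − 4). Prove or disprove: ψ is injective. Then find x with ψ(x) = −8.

Suppose ψ(x_1) = ψ(x_2). Cross-multiplying: (−x_1 − 3)(−3x_2 − 4) = (−x_2 − 3)(−3x_1 − 4).
Expanding both sides and cancelling the symmetric terms leaves −5·(x_1 − x_2) = 0. Since −5 ≠ 0, x_1 = x_2. So ψ is injective.
Solving ψ(x) = −8: cross-multiplying gives −x − 3 = −8(−3x − 4), which rearranges to −25x = 35, so x = −7/5.

-7/5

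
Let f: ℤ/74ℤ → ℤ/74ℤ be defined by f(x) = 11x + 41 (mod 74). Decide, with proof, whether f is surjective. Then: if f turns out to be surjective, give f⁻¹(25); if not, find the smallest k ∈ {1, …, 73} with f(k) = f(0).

12

Recall that f is surjective if every y in the codomain equals f(x) for some x in the domain.
Since gcd(11, 74) = 1, 11 is invertible modulo 74. Euclid's algorithm: 74 = 6·11 + 8, 11 = 1·8 + 3, 8 = 2·3 + 2, 3 = 1·2 + 1; back-substituting gives 1 = 27·11 − 4·74, so 11⁻¹ ≡ 27 (mod 74).
For any y ∈ ℤ/74ℤ, x = 27(y − 41) mod 74 satisfies f(x) = 11·27(y − 41) + 41 ≡ y (since 11·27 ≡ 1 mod 74). So every y has a preimage.
Therefore f is surjective.
Since f is surjective, we find f⁻¹(25): we need 11x ≡ 25 − 41 ≡ 58 (mod 74). Using 11⁻¹ = 27: x ≡ 27·58 = 1566 = 21·74 + 12, so x = 12.
Check: f(12) = 11·12 + 41 = 173 = 2·74 + 25 ≡ 25 (mod 74).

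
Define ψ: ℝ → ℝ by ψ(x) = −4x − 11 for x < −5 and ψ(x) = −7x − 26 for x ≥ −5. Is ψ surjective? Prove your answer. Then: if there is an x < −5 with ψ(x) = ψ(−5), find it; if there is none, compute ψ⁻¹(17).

Both pieces are strictly decreasing (slopes −4 and −7), so each is injective on its own interval.
The left piece maps (−∞, −5) onto (9, ∞); the right piece maps [−5, ∞) onto (−∞, 9].
These images together cover ℝ, so ψ is surjective.
Because the two images are disjoint, no x < −5 has ψ(x) = ψ(−5), so we compute ψ⁻¹(17): 17 lies in (9, ∞), so solve −4x − 11 = 17: x = (17 + 11)/(−4) = −7.

-7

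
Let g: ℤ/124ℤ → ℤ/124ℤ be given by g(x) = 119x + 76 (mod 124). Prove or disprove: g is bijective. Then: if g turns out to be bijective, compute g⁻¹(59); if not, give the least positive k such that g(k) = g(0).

Recall: g is injective when g(s) = g(t) forces s = t.
Suppose g(s) = g(t) in ℤ/124ℤ. Then 119s + 76 ≡ 119t + 76 (mod 124), so 119(s − t) ≡ 0 (mod 124).
Since gcd(119, 124) = 1, 119 is invertible modulo 124, therefore s − t ≡ 0 (mod 124), i.e. s = t.
We now compute 119⁻¹ mod 124 explicitly. Euclid's algorithm: 124 = 1·119 + 5, 119 = 23·5 + 4, 5 = 1·4 + 1; back-substituting gives 1 = 99·119 − 95·124, so 119⁻¹ ≡ 99 (mod 124).
For any y ∈ ℤ/124ℤ, x = 99(y − 76) mod 124 satisfies g(x) = 119·99(y − 76) + 76 ≡ y (since 119·99 ≡ 1 mod 124). So every y has a preimage.
Hence g is bijective.
Since g is bijective, we compute g⁻¹(59): solve 119x + 76 ≡ 59 (mod 124), i.e. 119x ≡ 107 (mod 124).
Multiplying by 119⁻¹ = 99 gives x ≡ 99·107 = 10593 = 85·124 + 53 ≡ 53 (mod 124).
Check: g(53) = 119·53 + 76 = 6383 = 51·124 + 59 ≡ 59 (mod 124).

53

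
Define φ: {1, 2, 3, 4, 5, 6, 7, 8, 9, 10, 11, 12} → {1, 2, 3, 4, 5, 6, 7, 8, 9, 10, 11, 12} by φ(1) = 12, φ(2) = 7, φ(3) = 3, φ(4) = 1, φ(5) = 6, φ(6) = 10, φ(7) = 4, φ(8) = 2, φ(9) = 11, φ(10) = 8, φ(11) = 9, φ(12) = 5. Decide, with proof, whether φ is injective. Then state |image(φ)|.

12

The values φ(1), …, φ(12) are 12, 7, 3, 1, 6, 10, 4, 2, 11, 8, 9, 5 — all distinct.
So φ(u) = φ(v) only when u = v, and φ is injective.
The image of φ is {1, 2, 3, 4, 5, 6, 7, 8, 9, 10, 11, 12}, which has 12 elements.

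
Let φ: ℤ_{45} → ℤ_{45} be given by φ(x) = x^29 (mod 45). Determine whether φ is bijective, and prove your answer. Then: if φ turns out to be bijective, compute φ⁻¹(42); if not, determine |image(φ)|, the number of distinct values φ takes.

φ(0) = 0^29 = 0.
φ(15): Repeated squaring mod 45: 15^1 ≡ 15, 15^2 ≡ 15² = 225 ≡ 0, 15^4 ≡ 0² = 0, 15^8 ≡ 0² = 0, 15^16 ≡ 0² = 0. Since 29 = 16 + 8 + 4 + 1, 15^29 ≡ 0·0·0·15: 0·0 = 0, then 0·0 = 0, then 0·15 = 0. So 15^29 ≡ 0 (mod 45).
So φ(0) = φ(15) = 0 while 0 ≠ 15, hence φ is not injective, hence not bijective.
Since φ is not bijective, we determine |image(φ)|. Computing x^29 mod 45 for each x (by repeated squaring, reducing mod 45 at every step), the values φ(0), φ(1), …, φ(44) are: 0, 1, 32, 18, 34, 20, 36, 22, 8, 9, 10, 41, 27, 43, 29, 0, 31, 17, 18, 19, 5, 36, 7, 38, 9, 40, 26, 27, 28, 14, 0, 16, 2, 18, 4, 35, 36, 37, 23, 9, 25, 11, 27, 13, 44.
The distinct values are {0, 1, 2, 4, 5, 7, 8, 9, 10, 11, 13, 14, 16, 17, 18, 19, 20, 22, 23, 25, 26, 27, 28, 29, 31, 32, 34, 35, 36, 37, 38, 40, 41, 43, 44}; there are 35 of them.

35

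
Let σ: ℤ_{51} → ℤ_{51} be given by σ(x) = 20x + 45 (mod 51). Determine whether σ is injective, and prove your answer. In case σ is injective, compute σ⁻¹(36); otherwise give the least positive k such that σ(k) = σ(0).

Suppose σ(s) = σ(t) in ℤ_{51}. Then 20s + 45 ≡ 20t + 45 (mod 51), hence 20(s − t) ≡ 0 (mod 51).
Since gcd(20, 51) = 1, 20 is invertible modulo 51, thus s − t ≡ 0 (mod 51), i.e. s = t.
So σ is injective.
We now compute 20⁻¹ mod 51 explicitly. Euclid's algorithm: 51 = 2·20 + 11, 20 = 1·11 + 9, 11 = 1·9 + 2, 9 = 4·2 + 1; back-substituting gives 1 = 23·20 − 9·51, so 20⁻¹ ≡ 23 (mod 51).
Since σ is injective, we find σ⁻¹(36): we need 20x ≡ 36 − 45 ≡ 42 (mod 51). Using 20⁻¹ = 23: x ≡ 23·42 = 966 = 18·51 + 48, so x = 48.
Check: σ(48) = 20·48 + 45 = 1005 = 19·51 + 36 ≡ 36 (mod 51).

48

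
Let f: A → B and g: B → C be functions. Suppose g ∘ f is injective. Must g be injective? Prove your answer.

No. Take A = {1, 2}, B = {1, 2, 3}, C = {1, 2, 3}, f(a) = a for each a ∈ A, and g(b) = 2 if b ∈ {2, 3} else g(b) = b.
Then g ∘ f = f is injective (A ⊂ B and f is the inclusion), but g(2) = g(3) = 2 with 2 ≠ 3, so g is not injective.

not injective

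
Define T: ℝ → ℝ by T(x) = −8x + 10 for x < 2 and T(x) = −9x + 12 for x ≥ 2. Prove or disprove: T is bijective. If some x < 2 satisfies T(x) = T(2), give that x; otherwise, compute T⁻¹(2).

Both pieces are strictly decreasing (slopes −8 and −9), so each is injective on its own interval.
The left piece maps (−∞, 2) onto (−6, ∞); the right piece maps [2, ∞) onto (−∞, −6].
Since −6 = −6, the images partition ℝ: T is injective and surjective, hence bijective.
Because the two images are disjoint, no x < 2 has T(x) = T(2), so we compute T⁻¹(2): 2 lies in (−6, ∞), so solve −8x + 10 = 2: x = (2 − 10)/(−8) = 1.

1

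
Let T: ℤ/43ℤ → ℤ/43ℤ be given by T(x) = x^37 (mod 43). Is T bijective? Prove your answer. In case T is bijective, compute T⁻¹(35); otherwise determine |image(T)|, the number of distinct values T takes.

Since 43 is prime, the nonzero elements of ℤ/43ℤ form a cyclic group of order 42.
As gcd(37, 42) = 1, raising to the 37th power is a bijection on this group: if a^37 ≡ b^37 then (ab^{−1})^37 = 1, and the only element of order dividing gcd(37, 42) = 1 is 1, so a = b.
With T(0) = 0 this makes T injective on all of ℤ/43ℤ, hence bijective (finite equal-size domain and codomain). In particular T is bijective.
Since T is bijective, we find the preimage of 35. The inverse of x ↦ x^37 on (ℤ/43ℤ)^× is x ↦ x^25, because 37·25 = 925 = 22·42 + 1 ≡ 1 (mod 42) and x^{42} = 1 for x ≠ 0 (Fermat). So T⁻¹(35) = 35^25 mod 43.
Repeated squaring mod 43: 35^1 ≡ 35, 35^2 ≡ 35² = 1225 ≡ 21, 35^4 ≡ 21² = 441 ≡ 11, 35^8 ≡ 11² = 121 ≡ 35, 35^16 ≡ 35² = 1225 ≡ 21. Since 25 = 16 + 8 + 1, 35^25 ≡ 21·35·35: 21·35 = 735 ≡ 4, then 4·35 = 140 ≡ 11. So 35^25 ≡ 11 (mod 43).
Hence T⁻¹(35) = 11.

11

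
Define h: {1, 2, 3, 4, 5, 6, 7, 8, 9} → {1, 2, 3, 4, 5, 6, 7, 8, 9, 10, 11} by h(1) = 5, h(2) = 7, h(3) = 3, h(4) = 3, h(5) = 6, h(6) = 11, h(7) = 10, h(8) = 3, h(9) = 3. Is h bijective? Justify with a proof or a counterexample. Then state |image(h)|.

h(3) = 3 = h(4) with 3 ≠ 4, so h is not injective, hence not bijective.
The image of h is {3, 5, 6, 7, 10, 11}, which has 6 elements.

6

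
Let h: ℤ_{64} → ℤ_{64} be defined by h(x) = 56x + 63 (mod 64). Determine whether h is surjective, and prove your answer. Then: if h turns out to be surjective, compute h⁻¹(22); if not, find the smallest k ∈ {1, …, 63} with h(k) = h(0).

8

Recall that surjectivity means every element of the codomain has a preimage under h.
Since gcd(56, 64) = 8, we have 56x ≡ 0 (mod 8) for all x, so h(x) ≡ 7 (mod 8).
But 0 ≢ 7 (mod 8), so 0 ∈ ℤ_{64} has no preimage. Hence h is not surjective.
Since h is not surjective, we find the least positive k with h(k) = h(0): this means 56k ≡ 0 (mod 64), i.e. 64 ∣ 56k. Since gcd(56, 64) = 8, dividing through by 8 this holds exactly when 8 ∣ 7k, and as gcd(7, 8) = 1, exactly when 8 ∣ k.
The smallest positive such k is 8.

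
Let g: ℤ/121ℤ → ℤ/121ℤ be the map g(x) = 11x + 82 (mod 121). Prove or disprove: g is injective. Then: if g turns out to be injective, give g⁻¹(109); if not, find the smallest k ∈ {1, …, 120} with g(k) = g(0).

11

We have gcd(11, 121) = 11 > 1. Taking s = 0 and t = 11: g(0) = 82 and g(11) = 11·11 + 82 = 203 ≡ 82 (mod 121).
So g(0) = g(11) while 0 ≠ 11, thus g is not injective.
Since g is not injective, we find the least positive k with g(k) = g(0): this means 11k ≡ 0 (mod 121), i.e. 121 ∣ 11k. Since gcd(11, 121) = 11, dividing through by 11 this holds exactly when 11 ∣ k.
The smallest positive such k is 11.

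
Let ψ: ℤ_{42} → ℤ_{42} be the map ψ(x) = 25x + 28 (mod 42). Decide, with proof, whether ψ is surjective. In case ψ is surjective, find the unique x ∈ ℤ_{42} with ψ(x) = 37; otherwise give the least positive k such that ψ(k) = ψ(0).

Since gcd(25, 42) = 1, 25 is invertible modulo 42. Euclid's algorithm: 42 = 1·25 + 17, 25 = 1·17 + 8, 17 = 2·8 + 1; back-substituting gives 1 = 37·25 − 22·42, so 25⁻¹ ≡ 37 (mod 42).
Then y ↦ 37(y − 28) is a two-sided inverse to ψ, so every y ∈ ℤ_{42} has a preimage.
So ψ is surjective.
Since ψ is surjective, we find ψ⁻¹(37): we need 25x ≡ 37 − 28 ≡ 9 (mod 42). Using 25⁻¹ = 37: x ≡ 37·9 = 333 = 7·42 + 39, so x = 39.
Check: ψ(39) = 25·39 + 28 = 1003 = 23·42 + 37 ≡ 37 (mod 42).

39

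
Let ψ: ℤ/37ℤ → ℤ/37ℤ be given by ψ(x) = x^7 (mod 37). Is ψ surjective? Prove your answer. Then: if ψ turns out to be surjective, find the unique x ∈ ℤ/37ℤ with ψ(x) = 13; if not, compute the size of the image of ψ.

Since 37 is prime, the nonzero elements of ℤ/37ℤ form a cyclic group of order 36.
As gcd(7, 36) = 1, raising to the 7th power is a bijection on this group: if x_1^7 ≡ x_2^7 then (x_1x_2^{−1})^7 = 1, and the only element of order dividing gcd(7, 36) = 1 is 1, so x_1 = x_2.
With ψ(0) = 0 this makes ψ injective on all of ℤ/37ℤ, hence bijective (finite equal-size domain and codomain). In particular ψ is surjective.
Since ψ is surjective, we find the preimage of 13. The inverse of x ↦ x^7 on (ℤ/37ℤ)^× is x ↦ x^31, because 7·31 = 217 = 6·36 + 1 ≡ 1 (mod 36) and x^{36} = 1 for x ≠ 0 (Fermat). So ψ⁻¹(13) = 13^31 mod 37.
Repeated squaring mod 37: 13^1 ≡ 13, 13^2 ≡ 13² = 169 ≡ 21, 13^4 ≡ 21² = 441 ≡ 34, 13^8 ≡ 34² = 1156 ≡ 9, 13^16 ≡ 9² = 81 ≡ 7. Since 31 = 16 + 8 + 4 + 2 + 1, 13^31 ≡ 7·9·34·21·13: 7·9 = 63 ≡ 26, then 26·34 = 884 ≡ 33, then 33·21 = 693 ≡ 27, then 27·13 = 351 ≡ 18. So 13^31 ≡ 18 (mod 37).
Hence ψ⁻¹(13) = 18.

18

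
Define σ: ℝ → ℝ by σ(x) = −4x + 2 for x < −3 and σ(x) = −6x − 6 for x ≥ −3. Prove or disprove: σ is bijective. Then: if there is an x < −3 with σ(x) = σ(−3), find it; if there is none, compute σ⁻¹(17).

Both pieces are strictly decreasing (slopes −4 and −6), so each is injective on its own interval.
The left piece maps (−∞, −3) onto (14, ∞); the right piece maps [−3, ∞) onto (−∞, 12].
The images leave a gap (14 has no preimage), so σ is not surjective, hence not bijective.
Because the two images are disjoint, no x < −3 has σ(x) = σ(−3), so we compute σ⁻¹(17): 17 lies in (14, ∞), so solve −4x + 2 = 17: x = (17 − 2)/(−4) = −15/4.

-15/4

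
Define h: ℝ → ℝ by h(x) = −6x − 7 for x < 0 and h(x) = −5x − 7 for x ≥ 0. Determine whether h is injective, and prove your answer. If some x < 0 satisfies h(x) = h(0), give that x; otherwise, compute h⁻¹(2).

-3/2

Both pieces are strictly decreasing (slopes −6 and −5), so each is injective on its own interval.
The left piece maps (−∞, 0) onto (−7, ∞); the right piece maps [0, ∞) onto (−∞, −7].
These images are disjoint, so no value is attained by both pieces. Hence h is injective.
Because the two images are disjoint, no x < 0 has h(x) = h(0), so we compute h⁻¹(2): 2 lies in (−7, ∞), so solve −6x − 7 = 2: x = (2 + 7)/(−6) = −3/2.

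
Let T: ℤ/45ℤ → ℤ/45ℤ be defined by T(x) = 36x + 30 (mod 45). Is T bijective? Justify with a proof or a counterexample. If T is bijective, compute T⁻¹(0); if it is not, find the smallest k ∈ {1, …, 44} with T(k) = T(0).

5

We have gcd(36, 45) = 9 > 1. Taking s = 0 and t = 5: T(0) = 30 and T(5) = 36·5 + 30 = 210 ≡ 30 (mod 45).
So T(0) = T(5) while 0 ≠ 5, therefore T is not injective, hence not bijective.
Since T is not bijective, we find the least positive k with T(k) = T(0): this means 36k ≡ 0 (mod 45), i.e. 45 ∣ 36k. Since gcd(36, 45) = 9, dividing through by 9 this holds exactly when 5 ∣ 4k, and as gcd(4, 5) = 1, exactly when 5 ∣ k.
The smallest positive such k is 5.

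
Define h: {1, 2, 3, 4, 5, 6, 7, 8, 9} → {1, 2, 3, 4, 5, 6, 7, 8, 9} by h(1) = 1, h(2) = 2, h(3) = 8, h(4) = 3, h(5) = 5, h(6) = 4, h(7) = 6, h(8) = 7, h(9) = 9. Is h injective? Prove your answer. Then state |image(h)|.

9

The values h(1), …, h(9) are 1, 2, 8, 3, 5, 4, 6, 7, 9 — all distinct.
So h(a) = h(b) only when a = b, and h is injective.
The image of h is {1, 2, 3, 4, 5, 6, 7, 8, 9}, which has 9 elements.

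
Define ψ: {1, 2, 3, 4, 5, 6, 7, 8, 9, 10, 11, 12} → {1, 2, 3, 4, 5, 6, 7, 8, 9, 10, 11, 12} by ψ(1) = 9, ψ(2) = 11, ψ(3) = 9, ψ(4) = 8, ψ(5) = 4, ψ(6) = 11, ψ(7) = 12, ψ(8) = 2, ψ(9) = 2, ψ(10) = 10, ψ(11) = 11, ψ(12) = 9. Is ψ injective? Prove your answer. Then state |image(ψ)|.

7

ψ(1) = 9 = ψ(3) with 1 ≠ 3, so ψ is not injective.
The image of ψ is {2, 4, 8, 9, 10, 11, 12}, which has 7 elements.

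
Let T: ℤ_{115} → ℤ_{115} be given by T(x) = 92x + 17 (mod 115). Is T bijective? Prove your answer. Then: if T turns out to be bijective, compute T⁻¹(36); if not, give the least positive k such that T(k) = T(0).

We have gcd(92, 115) = 23 > 1. Taking x_1 = 0 and x_2 = 5: T(0) = 17 and T(5) = 92·5 + 17 = 477 ≡ 17 (mod 115).
So T(0) = T(5) while 0 ≠ 5, so T is not injective, hence not bijective.
Since T is not bijective, we find the least positive k with T(k) = T(0): this means 92k ≡ 0 (mod 115), i.e. 115 ∣ 92k. Since gcd(92, 115) = 23, dividing through by 23 this holds exactly when 5 ∣ 4k, and as gcd(4, 5) = 1, exactly when 5 ∣ k.
The smallest positive such k is 5.

5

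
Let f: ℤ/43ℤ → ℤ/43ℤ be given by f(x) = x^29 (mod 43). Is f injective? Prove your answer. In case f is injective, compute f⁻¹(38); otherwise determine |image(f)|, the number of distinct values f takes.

Since 43 is prime, the nonzero elements of ℤ/43ℤ form a cyclic group of order 42.
As gcd(29, 42) = 1, raising to the 29th power is a bijection on this group: if x_1^29 ≡ x_2^29 then (x_1x_2^{−1})^29 = 1, and the only element of order dividing gcd(29, 42) = 1 is 1, so x_1 = x_2.
With f(0) = 0 this makes f injective on all of ℤ/43ℤ, hence bijective (finite equal-size domain and codomain). In particular f is injective.
Since f is injective, we find the preimage of 38. The inverse of x ↦ x^29 on (ℤ/43ℤ)^× is x ↦ x^29, because 29·29 = 841 = 20·42 + 1 ≡ 1 (mod 42) and x^{42} = 1 for x ≠ 0 (Fermat). So f⁻¹(38) = 38^29 mod 43.
Repeated squaring mod 43: 38^1 ≡ 38, 38^2 ≡ 38² = 1444 ≡ 25, 38^4 ≡ 25² = 625 ≡ 23, 38^8 ≡ 23² = 529 ≡ 13, 38^16 ≡ 13² = 169 ≡ 40. Since 29 = 16 + 8 + 4 + 1, 38^29 ≡ 40·13·23·38: 40·13 = 520 ≡ 4, then 4·23 = 92 ≡ 6, then 6·38 = 228 ≡ 13. So 38^29 ≡ 13 (mod 43).
Hence f⁻¹(38) = 13.

13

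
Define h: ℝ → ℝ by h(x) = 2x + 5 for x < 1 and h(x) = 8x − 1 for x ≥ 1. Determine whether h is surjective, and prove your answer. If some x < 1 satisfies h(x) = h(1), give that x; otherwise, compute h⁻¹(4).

Both pieces are strictly increasing (slopes 2 and 8), so each is injective on its own interval.
The left piece maps (−∞, 1) onto (−∞, 7); the right piece maps [1, ∞) onto [7, ∞).
These images together cover ℝ, so h is surjective.
Because the two images are disjoint, no x < 1 has h(x) = h(1), so we compute h⁻¹(4): 4 lies in (−∞, 7), so solve 2x + 5 = 4: x = (4 − 5)/2 = −1/2.

-1/2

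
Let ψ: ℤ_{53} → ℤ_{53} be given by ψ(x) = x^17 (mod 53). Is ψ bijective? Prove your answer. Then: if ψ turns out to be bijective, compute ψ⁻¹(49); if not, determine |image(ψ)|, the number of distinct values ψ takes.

Since 53 is prime, the nonzero elements of ℤ_{53} form a cyclic group of order 52.
As gcd(17, 52) = 1, raising to the 17th power is a bijection on this group: if s^17 ≡ t^17 then (st^{−1})^17 = 1, and the only element of order dividing gcd(17, 52) = 1 is 1, so s = t.
With ψ(0) = 0 this makes ψ injective on all of ℤ_{53}, hence bijective (finite equal-size domain and codomain). In particular ψ is bijective.
Since ψ is bijective, we find the preimage of 49. The inverse of x ↦ x^17 on (ℤ_{53})^× is x ↦ x^49, because 17·49 = 833 = 16·52 + 1 ≡ 1 (mod 52) and x^{52} = 1 for x ≠ 0 (Fermat). So ψ⁻¹(49) = 49^49 mod 53.
Repeated squaring mod 53: 49^1 ≡ 49, 49^2 ≡ 49² = 2401 ≡ 16, 49^4 ≡ 16² = 256 ≡ 44, 49^8 ≡ 44² = 1936 ≡ 28, 49^16 ≡ 28² = 784 ≡ 42, 49^32 ≡ 42² = 1764 ≡ 15. Since 49 = 32 + 16 + 1, 49^49 ≡ 15·42·49: 15·42 = 630 ≡ 47, then 47·49 = 2303 ≡ 24. So 49^49 ≡ 24 (mod 53).
Hence ψ⁻¹(49) = 24.

24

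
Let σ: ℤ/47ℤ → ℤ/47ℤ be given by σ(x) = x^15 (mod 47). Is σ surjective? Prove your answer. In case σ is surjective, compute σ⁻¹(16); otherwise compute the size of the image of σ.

27

Since 47 is prime, the nonzero elements of ℤ/47ℤ form a cyclic group of order 46.
As gcd(15, 46) = 1, raising to the 15th power is a bijection on this group: if a^15 ≡ b^15 then (ab^{−1})^15 = 1, and the only element of order dividing gcd(15, 46) = 1 is 1, so a = b.
With σ(0) = 0 this makes σ injective on all of ℤ/47ℤ, hence bijective (finite equal-size domain and codomain). In particular σ is surjective.
Since σ is surjective, we find the preimage of 16. The inverse of x ↦ x^15 on (ℤ/47ℤ)^× is x ↦ x^43, because 15·43 = 645 = 14·46 + 1 ≡ 1 (mod 46) and x^{46} = 1 for x ≠ 0 (Fermat). So σ⁻¹(16) = 16^43 mod 47.
Repeated squaring mod 47: 16^1 ≡ 16, 16^2 ≡ 16² = 256 ≡ 21, 16^4 ≡ 21² = 441 ≡ 18, 16^8 ≡ 18² = 324 ≡ 42, 16^16 ≡ 42² = 1764 ≡ 25, 16^32 ≡ 25² = 625 ≡ 14. Since 43 = 32 + 8 + 2 + 1, 16^43 ≡ 14·42·21·16: 14·42 = 588 ≡ 24, then 24·21 = 504 ≡ 34, then 34·16 = 544 ≡ 27. So 16^43 ≡ 27 (mod 47).
Hence σ⁻¹(16) = 27.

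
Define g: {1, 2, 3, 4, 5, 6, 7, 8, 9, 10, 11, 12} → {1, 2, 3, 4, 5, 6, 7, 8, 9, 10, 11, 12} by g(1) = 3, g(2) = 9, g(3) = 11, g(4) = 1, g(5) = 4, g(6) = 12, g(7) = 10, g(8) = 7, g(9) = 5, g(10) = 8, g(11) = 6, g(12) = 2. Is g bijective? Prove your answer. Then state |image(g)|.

12

The values 3, 9, 11, 1, 4, 12, 10, 7, 5, 8, 6, 2 are a permutation of {1, 2, 3, 4, 5, 6, 7, 8, 9, 10, 11, 12}: each element appears exactly once.
So g is injective and surjective, hence bijective.
The image of g is {1, 2, 3, 4, 5, 6, 7, 8, 9, 10, 11, 12}, which has 12 elements.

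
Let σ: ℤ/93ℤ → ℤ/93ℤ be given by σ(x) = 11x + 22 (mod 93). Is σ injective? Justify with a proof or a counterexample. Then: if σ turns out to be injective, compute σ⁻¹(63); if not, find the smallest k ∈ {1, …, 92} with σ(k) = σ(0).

Recall that injectivity means: for all s, t in the domain, σ(s) = σ(t) implies s = t.
If σ(s) = σ(t), then 11s ≡ 11t (mod 93). Because gcd(11, 93) = 1, we may cancel 11 to get s ≡ t (mod 93).
Thus σ is injective.
We now compute 11⁻¹ mod 93 explicitly. Euclid's algorithm: 93 = 8·11 + 5, 11 = 2·5 + 1; back-substituting gives 1 = 17·11 − 2·93, so 11⁻¹ ≡ 17 (mod 93).
Since σ is injective, we compute σ⁻¹(63): solve 11x + 22 ≡ 63 (mod 93), i.e. 11x ≡ 41 (mod 93).
Multiplying by 11⁻¹ = 17 gives x ≡ 17·41 = 697 = 7·93 + 46 ≡ 46 (mod 93).
Check: σ(46) = 11·46 + 22 = 528 = 5·93 + 63 ≡ 63 (mod 93).

46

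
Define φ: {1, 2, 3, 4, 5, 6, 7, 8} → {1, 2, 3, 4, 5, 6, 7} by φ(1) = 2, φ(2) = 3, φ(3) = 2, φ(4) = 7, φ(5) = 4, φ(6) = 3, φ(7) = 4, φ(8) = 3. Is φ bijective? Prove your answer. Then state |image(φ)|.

4

φ(1) = 2 = φ(3) with 1 ≠ 3, so φ is not injective, hence not bijective.
The image of φ is {2, 3, 4, 7}, which has 4 elements.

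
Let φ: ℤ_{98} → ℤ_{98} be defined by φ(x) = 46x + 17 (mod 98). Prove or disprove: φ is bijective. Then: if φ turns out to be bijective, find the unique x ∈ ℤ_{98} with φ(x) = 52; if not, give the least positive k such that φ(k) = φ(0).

49

We have gcd(46, 98) = 2 > 1. Taking s = 0 and t = 49: φ(0) = 17 and φ(49) = 46·49 + 17 = 2271 ≡ 17 (mod 98).
So φ(0) = φ(49) while 0 ≠ 49, so φ is not injective, hence not bijective.
Since φ is not bijective, we find the least positive k with φ(k) = φ(0): this means 46k ≡ 0 (mod 98), i.e. 98 ∣ 46k. Since gcd(46, 98) = 2, dividing through by 2 this holds exactly when 49 ∣ 23k, and as gcd(23, 49) = 1, exactly when 49 ∣ k.
The smallest positive such k is 49.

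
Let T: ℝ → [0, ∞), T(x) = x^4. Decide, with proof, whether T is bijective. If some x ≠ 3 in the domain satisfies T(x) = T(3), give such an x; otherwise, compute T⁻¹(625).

-3

T(3) = 81 = (−3)^4 = T(−3) (since 4 is even), with 3 ≠ −3. So T is not injective, hence not bijective.
For the follow-up, such an x exists: taking x = −3 ∈ ℝ gives T(−3) = 81 = T(3) with −3 ≠ 3.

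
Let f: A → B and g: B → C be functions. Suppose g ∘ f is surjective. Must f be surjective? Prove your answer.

not surjective

No. Take A = {0}, B = {0, 1}, C = {0}, f(a) = 0 for every a ∈ A, and g(b) = 0 for every b ∈ B.
Then g ∘ f is surjective onto {0}, but 1 ∈ B has no preimage under f, so f is not surjective.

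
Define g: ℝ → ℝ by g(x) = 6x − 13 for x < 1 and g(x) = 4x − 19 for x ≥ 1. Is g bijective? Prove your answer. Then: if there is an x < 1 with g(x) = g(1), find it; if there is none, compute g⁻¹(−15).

Both pieces are strictly increasing (slopes 6 and 4), so each is injective on its own interval.
The left piece maps (−∞, 1) onto (−∞, −7); the right piece maps [1, ∞) onto [−15, ∞).
These images overlap. In particular g(1) = −15 (right piece), and solving 6x − 13 = −15 on the left piece gives x = −1/3 < 1.
So g(−1/3) = g(1) with −1/3 ≠ 1, and g is not injective, hence not bijective. This x = −1/3 is the requested value below 1.

-1/3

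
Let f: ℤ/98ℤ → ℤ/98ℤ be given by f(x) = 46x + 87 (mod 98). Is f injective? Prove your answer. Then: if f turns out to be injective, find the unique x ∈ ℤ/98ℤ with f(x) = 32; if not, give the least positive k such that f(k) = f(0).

We have gcd(46, 98) = 2 > 1. Taking u = 0 and v = 49: f(0) = 87 and f(49) = 46·49 + 87 = 2341 ≡ 87 (mod 98).
So f(0) = f(49) while 0 ≠ 49, thus f is not injective.
Since f is not injective, we find the least positive k with f(k) = f(0): this means 46k ≡ 0 (mod 98), i.e. 98 ∣ 46k. Since gcd(46, 98) = 2, dividing through by 2 this holds exactly when 49 ∣ 23k, and as gcd(23, 49) = 1, exactly when 49 ∣ k.
The smallest positive such k is 49.

49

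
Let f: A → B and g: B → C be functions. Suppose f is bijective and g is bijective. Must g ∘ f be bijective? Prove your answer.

Injectivity: if g(f(u)) = g(f(v)) then f(u) = f(v) (g injective) so u = v (f injective).
Surjectivity: for c ∈ C pick b with g(b) = c, then a with f(a) = b; then (g ∘ f)(a) = c.
So g ∘ f is bijective.

bijective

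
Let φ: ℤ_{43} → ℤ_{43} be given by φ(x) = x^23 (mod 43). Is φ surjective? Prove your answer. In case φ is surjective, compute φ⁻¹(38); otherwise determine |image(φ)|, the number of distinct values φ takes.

9

Since 43 is prime, the nonzero elements of ℤ_{43} form a cyclic group of order 42.
As gcd(23, 42) = 1, raising to the 23rd power is a bijection on this group: if a^23 ≡ b^23 then (ab^{−1})^23 = 1, and the only element of order dividing gcd(23, 42) = 1 is 1, so a = b.
With φ(0) = 0 this makes φ injective on all of ℤ_{43}, hence bijective (finite equal-size domain and codomain). In particular φ is surjective.
Since φ is surjective, we find the preimage of 38. The inverse of x ↦ x^23 on (ℤ_{43})^× is x ↦ x^11, because 23·11 = 253 = 6·42 + 1 ≡ 1 (mod 42) and x^{42} = 1 for x ≠ 0 (Fermat). So φ⁻¹(38) = 38^11 mod 43.
Repeated squaring mod 43: 38^1 ≡ 38, 38^2 ≡ 38² = 1444 ≡ 25, 38^4 ≡ 25² = 625 ≡ 23, 38^8 ≡ 23² = 529 ≡ 13. Since 11 = 8 + 2 + 1, 38^11 ≡ 13·25·38: 13·25 = 325 ≡ 24, then 24·38 = 912 ≡ 9. So 38^11 ≡ 9 (mod 43).
Hence φ⁻¹(38) = 9.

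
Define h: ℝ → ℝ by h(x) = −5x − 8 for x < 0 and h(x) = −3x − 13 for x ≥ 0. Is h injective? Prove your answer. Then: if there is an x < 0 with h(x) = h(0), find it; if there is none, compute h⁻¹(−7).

Both pieces are strictly decreasing (slopes −5 and −3), so each is injective on its own interval.
The left piece maps (−∞, 0) onto (−8, ∞); the right piece maps [0, ∞) onto (−∞, −13].
These images are disjoint, so no value is attained by both pieces. Thus h is injective.
Because the two images are disjoint, no x < 0 has h(x) = h(0), so we compute h⁻¹(−7): −7 lies in (−8, ∞), so solve −5x − 8 = −7: x = (−7 + 8)/(−5) = −1/5.

-1/5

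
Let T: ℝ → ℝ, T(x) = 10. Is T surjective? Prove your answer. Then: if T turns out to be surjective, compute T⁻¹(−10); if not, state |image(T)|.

1

By definition, surjectivity means every element of the codomain has a preimage under T.
T(x) = 10 for all x, so 11 has no preimage and T is not surjective.
Since T is not surjective, we state |image(T)|: the image of T is {10}, which has 1 element.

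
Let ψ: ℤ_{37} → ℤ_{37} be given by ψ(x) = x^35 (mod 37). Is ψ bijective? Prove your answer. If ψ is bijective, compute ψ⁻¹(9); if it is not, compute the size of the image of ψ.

Since 37 is prime, the nonzero elements of ℤ_{37} form a cyclic group of order 36.
As gcd(35, 36) = 1, raising to the 35th power is a bijection on this group: if s^35 ≡ t^35 then (st^{−1})^35 = 1, and the only element of order dividing gcd(35, 36) = 1 is 1, so s = t.
With ψ(0) = 0 this makes ψ injective on all of ℤ_{37}, hence bijective (finite equal-size domain and codomain). In particular ψ is bijective.
Since ψ is bijective, we find the preimage of 9. The inverse of x ↦ x^35 on (ℤ_{37})^× is x ↦ x^35, because 35·35 = 1225 = 34·36 + 1 ≡ 1 (mod 36) and x^{36} = 1 for x ≠ 0 (Fermat). So ψ⁻¹(9) = 9^35 mod 37.
Repeated squaring mod 37: 9^1 ≡ 9, 9^2 ≡ 9² = 81 ≡ 7, 9^4 ≡ 7² = 49 ≡ 12, 9^8 ≡ 12² = 144 ≡ 33, 9^16 ≡ 33² = 1089 ≡ 16, 9^32 ≡ 16² = 256 ≡ 34. Since 35 = 32 + 2 + 1, 9^35 ≡ 34·7·9: 34·7 = 238 ≡ 16, then 16·9 = 144 ≡ 33. So 9^35 ≡ 33 (mod 37).
Hence ψ⁻¹(9) = 33.

33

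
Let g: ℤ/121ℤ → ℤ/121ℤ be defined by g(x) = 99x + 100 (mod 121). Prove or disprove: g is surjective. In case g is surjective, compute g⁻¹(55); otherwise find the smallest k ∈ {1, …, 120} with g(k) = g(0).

Since gcd(99, 121) = 11, we have 99x ≡ 0 (mod 11) for all x, so g(x) ≡ 1 (mod 11).
But 0 ≢ 1 (mod 11), so 0 ∈ ℤ/121ℤ has no preimage. Thus g is not surjective.
Since g is not surjective, we find the least positive k with g(k) = g(0): this means 99k ≡ 0 (mod 121), i.e. 121 ∣ 99k. Since gcd(99, 121) = 11, dividing through by 11 this holds exactly when 11 ∣ 9k, and as gcd(9, 11) = 1, exactly when 11 ∣ k.
The smallest positive such k is 11.

11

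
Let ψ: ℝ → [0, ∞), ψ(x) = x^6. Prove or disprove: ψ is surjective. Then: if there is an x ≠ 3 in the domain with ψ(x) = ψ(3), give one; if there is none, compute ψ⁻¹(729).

For any y ∈ [0, ∞), x = y^{1/6} ∈ ℝ satisfies x^6 = y, so ψ is surjective.
For the follow-up, such an x exists: taking x = −3 ∈ ℝ gives ψ(−3) = 729 = ψ(3) with −3 ≠ 3.

-3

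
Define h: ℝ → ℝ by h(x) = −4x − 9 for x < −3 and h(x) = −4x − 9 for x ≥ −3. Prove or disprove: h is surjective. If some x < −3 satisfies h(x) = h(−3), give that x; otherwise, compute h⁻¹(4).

Both pieces are strictly decreasing (slopes −4 and −4), so each is injective on its own interval.
The left piece maps (−∞, −3) onto (3, ∞); the right piece maps [−3, ∞) onto (−∞, 3].
These images together cover ℝ, so h is surjective.
Because the two images are disjoint, no x < −3 has h(x) = h(−3), so we compute h⁻¹(4): 4 lies in (3, ∞), so solve −4x − 9 = 4: x = (4 + 9)/(−4) = −13/4.

-13/4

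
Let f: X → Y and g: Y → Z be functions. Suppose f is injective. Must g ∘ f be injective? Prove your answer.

No. Take X = Y = Z = {1, 2}, f = identity (injective), and g(x) = 1 for every x.
Then (g ∘ f)(1) = 1 = (g ∘ f)(2) with 1 ≠ 2, so g ∘ f is not injective.

not injective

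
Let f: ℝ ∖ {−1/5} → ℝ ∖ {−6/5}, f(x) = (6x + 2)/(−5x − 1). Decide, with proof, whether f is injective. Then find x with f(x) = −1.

-1

Suppose f(u) = f(v). Cross-multiplying: (6u + 2)(−5v − 1) = (6v + 2)(−5u − 1).
Expanding both sides and cancelling the symmetric terms leaves 4·(u − v) = 0. Since 4 ≠ 0, u = v. Therefore f is injective.
Solving f(x) = −1: cross-multiplying gives 6x + 2 = −1(−5x − 1), which rearranges to 1x = −1, so x = −1.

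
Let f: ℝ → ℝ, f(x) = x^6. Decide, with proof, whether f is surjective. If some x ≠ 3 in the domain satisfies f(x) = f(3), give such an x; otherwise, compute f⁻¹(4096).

-3

Since 6 is even, x^6 ≥ 0 for all x ∈ ℝ, so −1 ∈ ℝ has no preimage. Hence f is not surjective.
For the follow-up, such an x exists: taking x = −3 ∈ ℝ gives f(−3) = 729 = f(3) with −3 ≠ 3.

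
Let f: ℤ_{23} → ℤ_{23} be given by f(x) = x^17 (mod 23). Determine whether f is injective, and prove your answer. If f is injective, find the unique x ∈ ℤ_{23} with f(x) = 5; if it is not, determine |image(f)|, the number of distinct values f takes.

21

Since 23 is prime, the nonzero elements of ℤ_{23} form a cyclic group of order 22.
As gcd(17, 22) = 1, raising to the 17th power is a bijection on this group: if a^17 ≡ b^17 then (ab^{−1})^17 = 1, and the only element of order dividing gcd(17, 22) = 1 is 1, so a = b.
With f(0) = 0 this makes f injective on all of ℤ_{23}, hence bijective (finite equal-size domain and codomain). In particular f is injective.
Since f is injective, we find the preimage of 5. The inverse of x ↦ x^17 on (ℤ_{23})^× is x ↦ x^13, because 17·13 = 221 = 10·22 + 1 ≡ 1 (mod 22) and x^{22} = 1 for x ≠ 0 (Fermat). So f⁻¹(5) = 5^13 mod 23.
Repeated squaring mod 23: 5^1 ≡ 5, 5^2 ≡ 5² = 25 ≡ 2, 5^4 ≡ 2² = 4, 5^8 ≡ 4² = 16. Since 13 = 8 + 4 + 1, 5^13 ≡ 16·4·5: 16·4 = 64 ≡ 18, then 18·5 = 90 ≡ 21. So 5^13 ≡ 21 (mod 23).
Hence f⁻¹(5) = 21.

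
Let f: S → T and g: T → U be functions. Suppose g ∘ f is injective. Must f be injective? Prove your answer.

injective

Suppose f(a) = f(b). Applying g: (g ∘ f)(a) = (g ∘ f)(b). Since g ∘ f is injective, a = b. Thus f is injective.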